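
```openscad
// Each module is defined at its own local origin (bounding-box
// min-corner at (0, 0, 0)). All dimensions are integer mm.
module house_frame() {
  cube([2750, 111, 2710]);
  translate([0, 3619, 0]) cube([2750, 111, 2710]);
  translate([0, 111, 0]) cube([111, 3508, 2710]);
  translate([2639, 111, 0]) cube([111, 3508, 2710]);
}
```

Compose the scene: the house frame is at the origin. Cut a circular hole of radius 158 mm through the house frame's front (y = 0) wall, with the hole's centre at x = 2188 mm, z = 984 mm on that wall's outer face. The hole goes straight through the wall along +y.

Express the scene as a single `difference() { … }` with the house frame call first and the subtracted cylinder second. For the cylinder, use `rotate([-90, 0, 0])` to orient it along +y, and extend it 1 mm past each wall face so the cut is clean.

difference() {
  house_frame();
  translate([2188, -1, 984]) rotate([-90, 0, 0]) cylinder(h = 113, r = 158);
}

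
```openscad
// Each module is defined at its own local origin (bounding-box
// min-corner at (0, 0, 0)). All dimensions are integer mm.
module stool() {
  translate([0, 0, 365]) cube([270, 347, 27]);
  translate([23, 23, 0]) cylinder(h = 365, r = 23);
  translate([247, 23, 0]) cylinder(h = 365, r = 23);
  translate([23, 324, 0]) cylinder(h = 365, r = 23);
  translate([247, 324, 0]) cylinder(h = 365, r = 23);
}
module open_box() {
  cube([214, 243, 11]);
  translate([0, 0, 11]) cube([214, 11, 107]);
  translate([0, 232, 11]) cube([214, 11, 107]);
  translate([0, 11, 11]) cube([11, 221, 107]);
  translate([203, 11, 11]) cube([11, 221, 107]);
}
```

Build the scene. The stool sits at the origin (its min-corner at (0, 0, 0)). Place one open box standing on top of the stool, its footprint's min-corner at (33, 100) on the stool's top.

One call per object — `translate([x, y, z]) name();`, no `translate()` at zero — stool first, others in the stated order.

stool();
translate([33, 100, 392]) open_box();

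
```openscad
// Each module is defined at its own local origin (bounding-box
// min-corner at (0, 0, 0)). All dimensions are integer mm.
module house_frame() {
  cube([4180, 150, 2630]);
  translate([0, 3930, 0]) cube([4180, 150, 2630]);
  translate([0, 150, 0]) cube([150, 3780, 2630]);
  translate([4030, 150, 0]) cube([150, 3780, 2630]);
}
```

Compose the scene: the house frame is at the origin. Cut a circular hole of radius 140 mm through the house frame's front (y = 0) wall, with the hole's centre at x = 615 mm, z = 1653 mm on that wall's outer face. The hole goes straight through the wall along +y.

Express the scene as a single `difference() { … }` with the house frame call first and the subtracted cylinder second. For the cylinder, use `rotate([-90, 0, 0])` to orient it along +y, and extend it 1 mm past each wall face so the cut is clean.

difference() {
  house_frame();
  translate([615, -1, 1653]) rotate([-90, 0, 0]) cylinder(h = 152, r = 140);
}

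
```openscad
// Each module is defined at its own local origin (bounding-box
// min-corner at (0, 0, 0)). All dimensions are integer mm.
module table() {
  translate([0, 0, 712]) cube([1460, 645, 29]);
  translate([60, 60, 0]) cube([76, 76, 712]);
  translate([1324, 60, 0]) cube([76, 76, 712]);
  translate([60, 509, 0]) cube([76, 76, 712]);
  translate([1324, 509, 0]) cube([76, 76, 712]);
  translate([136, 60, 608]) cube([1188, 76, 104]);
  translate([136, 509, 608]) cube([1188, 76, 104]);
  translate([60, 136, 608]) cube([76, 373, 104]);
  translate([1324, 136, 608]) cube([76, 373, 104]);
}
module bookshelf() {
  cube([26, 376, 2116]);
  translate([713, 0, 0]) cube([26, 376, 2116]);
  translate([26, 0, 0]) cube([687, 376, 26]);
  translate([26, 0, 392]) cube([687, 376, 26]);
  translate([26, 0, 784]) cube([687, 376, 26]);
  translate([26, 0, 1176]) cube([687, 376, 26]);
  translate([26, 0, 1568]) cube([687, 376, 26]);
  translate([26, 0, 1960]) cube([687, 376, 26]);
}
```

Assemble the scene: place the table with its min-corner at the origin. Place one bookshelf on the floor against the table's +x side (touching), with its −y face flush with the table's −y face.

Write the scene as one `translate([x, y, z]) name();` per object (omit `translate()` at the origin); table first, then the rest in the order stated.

table();
translate([1460, 0, 0]) bookshelf();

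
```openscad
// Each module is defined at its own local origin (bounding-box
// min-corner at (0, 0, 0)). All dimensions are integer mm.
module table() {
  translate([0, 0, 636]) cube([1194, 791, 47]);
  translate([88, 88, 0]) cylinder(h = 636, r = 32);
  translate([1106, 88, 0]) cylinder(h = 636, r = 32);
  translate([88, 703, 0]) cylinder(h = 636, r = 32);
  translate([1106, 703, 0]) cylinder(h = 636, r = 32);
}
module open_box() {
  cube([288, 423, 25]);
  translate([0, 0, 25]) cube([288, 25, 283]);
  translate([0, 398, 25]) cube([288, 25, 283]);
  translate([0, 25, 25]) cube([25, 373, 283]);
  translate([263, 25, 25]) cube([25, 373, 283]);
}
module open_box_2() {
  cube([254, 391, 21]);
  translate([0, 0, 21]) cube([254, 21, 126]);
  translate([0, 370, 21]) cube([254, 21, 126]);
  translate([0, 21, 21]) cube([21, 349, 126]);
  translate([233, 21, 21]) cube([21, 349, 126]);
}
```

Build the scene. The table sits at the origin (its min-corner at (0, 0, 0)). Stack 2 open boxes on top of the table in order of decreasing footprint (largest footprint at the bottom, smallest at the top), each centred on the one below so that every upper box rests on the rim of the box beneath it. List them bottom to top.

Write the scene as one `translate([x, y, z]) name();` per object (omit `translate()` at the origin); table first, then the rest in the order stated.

table();
translate([453, 184, 683]) open_box();
translate([470, 200, 991]) open_box_2();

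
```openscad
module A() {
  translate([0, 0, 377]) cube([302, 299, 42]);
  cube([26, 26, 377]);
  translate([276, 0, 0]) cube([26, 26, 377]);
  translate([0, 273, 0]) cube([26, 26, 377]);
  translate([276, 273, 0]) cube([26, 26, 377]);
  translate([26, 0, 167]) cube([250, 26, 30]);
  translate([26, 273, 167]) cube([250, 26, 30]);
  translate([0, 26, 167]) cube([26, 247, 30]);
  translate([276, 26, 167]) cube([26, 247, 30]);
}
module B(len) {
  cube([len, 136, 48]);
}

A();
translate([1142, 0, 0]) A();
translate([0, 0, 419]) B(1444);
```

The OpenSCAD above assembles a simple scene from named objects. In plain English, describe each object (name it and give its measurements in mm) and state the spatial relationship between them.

A is a four-legged stool. The seat is 302×299 mm, 42 mm thick, top at z = 419 mm. It stands on four square legs, each 26×26 mm in cross-section, from z = 0 to the seat underside, each flush with a corner of the seat. Four stretchers, 26 mm wide and 30 mm tall, connect adjacent legs with their undersides at z = 167 mm, each running between the inner faces of the legs it joins and aligned with the legs' outer faces on the other axis.

B is a rectangular beam 1444 mm long (x), 136 mm deep (y), 48 mm thick (z).

The beam spans the tops of two stools placed 840 mm apart, resting at z = 419 mm.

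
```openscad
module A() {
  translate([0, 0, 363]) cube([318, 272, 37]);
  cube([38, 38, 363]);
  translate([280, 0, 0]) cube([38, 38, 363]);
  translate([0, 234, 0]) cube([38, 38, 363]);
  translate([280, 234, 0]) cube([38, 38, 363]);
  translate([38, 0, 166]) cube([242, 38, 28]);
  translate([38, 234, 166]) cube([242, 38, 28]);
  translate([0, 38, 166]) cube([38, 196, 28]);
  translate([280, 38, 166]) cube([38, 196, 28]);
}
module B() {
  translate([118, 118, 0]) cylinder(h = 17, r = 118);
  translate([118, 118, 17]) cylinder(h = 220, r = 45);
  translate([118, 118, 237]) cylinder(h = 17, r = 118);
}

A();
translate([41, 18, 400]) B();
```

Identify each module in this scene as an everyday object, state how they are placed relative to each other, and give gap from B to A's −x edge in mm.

The spool's min-x is at 41; the stool's min-x is 0; gap = 41 mm.

A is a stool. B is a spool. The spool is on top of the stool, centred. The gap from the spool to the stool's −x edge is 41 mm.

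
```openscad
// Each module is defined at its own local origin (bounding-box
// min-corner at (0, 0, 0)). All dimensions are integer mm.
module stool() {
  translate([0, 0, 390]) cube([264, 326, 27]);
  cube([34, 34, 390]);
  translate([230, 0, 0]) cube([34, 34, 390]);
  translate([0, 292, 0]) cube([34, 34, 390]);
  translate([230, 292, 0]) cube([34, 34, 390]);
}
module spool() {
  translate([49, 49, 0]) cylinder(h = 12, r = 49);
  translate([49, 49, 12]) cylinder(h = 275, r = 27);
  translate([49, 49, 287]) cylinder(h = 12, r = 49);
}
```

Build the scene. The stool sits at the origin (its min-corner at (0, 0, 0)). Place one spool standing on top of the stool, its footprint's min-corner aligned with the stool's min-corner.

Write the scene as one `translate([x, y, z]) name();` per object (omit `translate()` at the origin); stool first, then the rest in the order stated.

stool();
translate([0, 0, 417]) spool();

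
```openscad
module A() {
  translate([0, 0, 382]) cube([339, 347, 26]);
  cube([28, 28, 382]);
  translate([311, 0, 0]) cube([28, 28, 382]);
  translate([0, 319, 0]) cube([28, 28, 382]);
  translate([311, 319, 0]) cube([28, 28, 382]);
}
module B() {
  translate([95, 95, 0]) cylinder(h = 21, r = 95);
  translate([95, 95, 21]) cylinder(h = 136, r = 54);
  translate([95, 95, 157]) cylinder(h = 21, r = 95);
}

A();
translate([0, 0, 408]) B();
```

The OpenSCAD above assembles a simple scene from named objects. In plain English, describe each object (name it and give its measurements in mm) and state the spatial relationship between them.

A is a simple wooden stool: a rectangular seat 339 mm (x) by 347 mm (y), 26 mm thick, top face at z = 408 mm, on four square legs, each 28×28 mm in cross-section. The legs rest on z = 0, each flush with a corner of the seat.

B is a spool: two coaxial disc flanges of radius 95 mm and thickness 21 mm, joined by a core cylinder of radius 54 mm and height 136 mm. The lower flange rests on z = 0 and the three cylinders share a vertical axis.

The spool is on top of the stool.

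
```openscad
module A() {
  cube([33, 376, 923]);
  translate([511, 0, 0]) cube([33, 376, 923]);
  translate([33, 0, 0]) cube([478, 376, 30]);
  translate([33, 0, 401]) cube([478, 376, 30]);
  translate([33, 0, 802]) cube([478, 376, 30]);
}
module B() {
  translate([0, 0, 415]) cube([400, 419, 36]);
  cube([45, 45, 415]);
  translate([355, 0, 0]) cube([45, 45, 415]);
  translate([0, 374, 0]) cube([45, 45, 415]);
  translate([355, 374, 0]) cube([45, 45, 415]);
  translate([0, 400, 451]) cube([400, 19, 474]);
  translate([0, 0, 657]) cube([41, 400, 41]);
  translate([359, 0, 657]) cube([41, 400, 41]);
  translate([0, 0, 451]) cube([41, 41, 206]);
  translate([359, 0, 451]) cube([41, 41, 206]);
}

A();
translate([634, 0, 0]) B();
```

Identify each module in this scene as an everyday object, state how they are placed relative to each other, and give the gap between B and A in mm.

A is a bookshelf. B is a chair. The chair is on the floor beside the bookshelf on its +x side. The gap between the chair and the bookshelf is 90 mm.

The chair's nearest face is 90 mm from the bookshelf's +x face.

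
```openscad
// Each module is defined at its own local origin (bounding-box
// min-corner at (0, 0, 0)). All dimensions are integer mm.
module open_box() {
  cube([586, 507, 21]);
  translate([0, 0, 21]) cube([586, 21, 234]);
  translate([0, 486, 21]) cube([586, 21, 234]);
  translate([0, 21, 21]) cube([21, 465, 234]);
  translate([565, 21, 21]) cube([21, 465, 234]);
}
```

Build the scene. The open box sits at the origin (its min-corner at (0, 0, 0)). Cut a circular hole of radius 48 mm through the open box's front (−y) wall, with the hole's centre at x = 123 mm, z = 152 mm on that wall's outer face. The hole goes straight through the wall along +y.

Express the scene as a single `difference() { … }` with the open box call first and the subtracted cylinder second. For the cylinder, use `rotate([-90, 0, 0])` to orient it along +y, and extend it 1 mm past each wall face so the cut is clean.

difference() {
  open_box();
  translate([123, -1, 152]) rotate([-90, 0, 0]) cylinder(h = 23, r = 48);
}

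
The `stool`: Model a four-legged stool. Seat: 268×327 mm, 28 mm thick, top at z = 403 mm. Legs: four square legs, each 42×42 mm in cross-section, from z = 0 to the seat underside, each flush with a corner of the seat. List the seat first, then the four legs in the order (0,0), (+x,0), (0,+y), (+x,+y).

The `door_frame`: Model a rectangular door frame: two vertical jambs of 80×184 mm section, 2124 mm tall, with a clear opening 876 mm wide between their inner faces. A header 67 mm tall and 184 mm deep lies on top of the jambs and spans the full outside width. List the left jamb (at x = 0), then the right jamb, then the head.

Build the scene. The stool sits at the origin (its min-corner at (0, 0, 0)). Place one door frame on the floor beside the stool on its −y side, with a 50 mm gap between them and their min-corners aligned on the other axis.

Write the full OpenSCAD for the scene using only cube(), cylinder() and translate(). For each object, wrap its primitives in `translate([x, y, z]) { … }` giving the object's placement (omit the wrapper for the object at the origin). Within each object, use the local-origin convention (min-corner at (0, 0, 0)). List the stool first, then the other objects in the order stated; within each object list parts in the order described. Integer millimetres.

translate([0, 0, 375]) cube([268, 327, 28]);
cube([42, 42, 375]);
translate([226, 0, 0]) cube([42, 42, 375]);
translate([0, 285, 0]) cube([42, 42, 375]);
translate([226, 285, 0]) cube([42, 42, 375]);
translate([0, -234, 0]) {
  cube([80, 184, 2124]);
  translate([956, 0, 0]) cube([80, 184, 2124]);
  translate([0, 0, 2124]) cube([1036, 184, 67]);
}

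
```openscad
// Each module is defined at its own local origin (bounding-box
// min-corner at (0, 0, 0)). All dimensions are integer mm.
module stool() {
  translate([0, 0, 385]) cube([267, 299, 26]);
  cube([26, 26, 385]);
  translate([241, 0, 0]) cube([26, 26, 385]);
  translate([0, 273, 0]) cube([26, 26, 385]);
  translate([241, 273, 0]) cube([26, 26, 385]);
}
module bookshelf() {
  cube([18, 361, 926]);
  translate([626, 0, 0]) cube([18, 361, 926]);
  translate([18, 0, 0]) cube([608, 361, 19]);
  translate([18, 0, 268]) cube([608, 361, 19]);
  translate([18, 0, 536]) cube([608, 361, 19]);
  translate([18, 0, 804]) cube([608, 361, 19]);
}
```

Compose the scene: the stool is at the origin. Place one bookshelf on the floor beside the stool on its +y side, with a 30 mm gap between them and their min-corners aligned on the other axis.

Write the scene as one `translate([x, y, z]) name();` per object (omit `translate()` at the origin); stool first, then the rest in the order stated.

stool();
translate([0, 329, 0]) bookshelf();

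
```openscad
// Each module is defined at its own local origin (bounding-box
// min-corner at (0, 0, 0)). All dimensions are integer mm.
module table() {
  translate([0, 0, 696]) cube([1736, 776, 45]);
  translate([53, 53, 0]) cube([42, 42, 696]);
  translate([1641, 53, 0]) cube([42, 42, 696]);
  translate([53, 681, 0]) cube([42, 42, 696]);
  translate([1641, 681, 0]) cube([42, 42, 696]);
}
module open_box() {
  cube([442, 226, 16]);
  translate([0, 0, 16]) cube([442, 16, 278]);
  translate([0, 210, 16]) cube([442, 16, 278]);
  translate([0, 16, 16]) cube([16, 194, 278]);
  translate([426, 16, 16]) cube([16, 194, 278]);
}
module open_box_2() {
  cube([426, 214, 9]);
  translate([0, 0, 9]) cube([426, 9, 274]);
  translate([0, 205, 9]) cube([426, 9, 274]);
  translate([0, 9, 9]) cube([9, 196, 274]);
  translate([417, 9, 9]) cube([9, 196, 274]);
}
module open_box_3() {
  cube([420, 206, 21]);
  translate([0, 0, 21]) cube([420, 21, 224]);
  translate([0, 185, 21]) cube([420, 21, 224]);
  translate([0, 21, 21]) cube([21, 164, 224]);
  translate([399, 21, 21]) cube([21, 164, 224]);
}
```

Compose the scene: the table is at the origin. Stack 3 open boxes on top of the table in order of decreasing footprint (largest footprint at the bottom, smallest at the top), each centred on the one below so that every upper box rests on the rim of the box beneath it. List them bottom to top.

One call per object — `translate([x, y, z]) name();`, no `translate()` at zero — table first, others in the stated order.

table();
translate([647, 275, 741]) open_box();
translate([655, 281, 1035]) open_box_2();
translate([658, 285, 1318]) open_box_3();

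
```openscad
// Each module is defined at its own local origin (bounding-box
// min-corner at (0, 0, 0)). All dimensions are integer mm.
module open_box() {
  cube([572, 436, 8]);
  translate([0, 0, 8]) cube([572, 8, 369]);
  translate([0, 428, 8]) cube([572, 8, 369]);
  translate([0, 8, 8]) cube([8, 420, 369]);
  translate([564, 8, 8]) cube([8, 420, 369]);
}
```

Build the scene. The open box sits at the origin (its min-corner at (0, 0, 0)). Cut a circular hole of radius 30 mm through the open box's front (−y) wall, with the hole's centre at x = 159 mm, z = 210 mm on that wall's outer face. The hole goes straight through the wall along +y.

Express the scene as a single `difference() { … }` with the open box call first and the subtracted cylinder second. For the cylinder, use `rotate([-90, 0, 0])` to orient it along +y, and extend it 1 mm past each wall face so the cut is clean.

difference() {
  open_box();
  translate([159, -1, 210]) rotate([-90, 0, 0]) cylinder(h = 10, r = 30);
}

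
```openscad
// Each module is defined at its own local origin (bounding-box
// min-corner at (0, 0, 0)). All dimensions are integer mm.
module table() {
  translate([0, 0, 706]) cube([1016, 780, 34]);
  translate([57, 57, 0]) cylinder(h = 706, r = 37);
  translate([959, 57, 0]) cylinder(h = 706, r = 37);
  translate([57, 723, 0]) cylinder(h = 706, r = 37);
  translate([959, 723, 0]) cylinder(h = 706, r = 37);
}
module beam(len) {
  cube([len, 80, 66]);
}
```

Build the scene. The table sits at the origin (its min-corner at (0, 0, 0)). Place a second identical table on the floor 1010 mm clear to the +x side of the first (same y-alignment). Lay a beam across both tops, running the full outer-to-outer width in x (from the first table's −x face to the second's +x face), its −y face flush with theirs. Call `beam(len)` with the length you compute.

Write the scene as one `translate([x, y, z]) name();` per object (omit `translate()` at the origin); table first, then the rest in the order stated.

table();
translate([2026, 0, 0]) table();
translate([0, 0, 740]) beam(3042);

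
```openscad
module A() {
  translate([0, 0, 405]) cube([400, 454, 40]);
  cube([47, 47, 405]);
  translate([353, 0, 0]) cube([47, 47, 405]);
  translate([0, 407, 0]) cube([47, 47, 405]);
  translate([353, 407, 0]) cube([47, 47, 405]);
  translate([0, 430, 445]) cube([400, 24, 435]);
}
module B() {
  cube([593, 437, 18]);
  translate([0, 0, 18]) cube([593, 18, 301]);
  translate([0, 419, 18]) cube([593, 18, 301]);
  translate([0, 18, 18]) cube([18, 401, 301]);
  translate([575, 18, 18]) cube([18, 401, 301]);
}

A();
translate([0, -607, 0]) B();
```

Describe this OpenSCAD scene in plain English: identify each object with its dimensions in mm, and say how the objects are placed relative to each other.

A is a chair. The seat is a 400×454×40 mm slab with its top at z = 445 mm, on four 47×47 mm corner legs (flush with the seat edges, standing on z = 0). A flat backrest 24 mm thick, 435 mm tall, spans the full seat width and rises from the seat top along its +y edge, rear face flush with the rear of the seat.

B is an open storage box with external size 593×437×319 mm and wall thickness 18 mm (the base is also 18 mm thick). The base covers the whole footprint; the four walls stand on the base, with the y-facing walls full-width and the x-facing walls fitting between their inner faces.

The open box is on the floor beside the chair on its −y side.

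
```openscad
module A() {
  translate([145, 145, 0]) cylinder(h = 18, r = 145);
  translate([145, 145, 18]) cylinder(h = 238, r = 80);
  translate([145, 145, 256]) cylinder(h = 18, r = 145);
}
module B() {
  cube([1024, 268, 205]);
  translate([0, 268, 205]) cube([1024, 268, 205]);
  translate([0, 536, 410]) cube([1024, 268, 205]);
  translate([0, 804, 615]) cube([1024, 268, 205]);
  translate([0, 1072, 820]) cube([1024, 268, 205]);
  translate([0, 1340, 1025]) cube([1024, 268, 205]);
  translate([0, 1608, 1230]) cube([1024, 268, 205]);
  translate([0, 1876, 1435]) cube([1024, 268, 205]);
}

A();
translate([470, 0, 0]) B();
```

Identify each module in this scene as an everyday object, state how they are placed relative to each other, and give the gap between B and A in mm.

The staircase's nearest face is 180 mm from the spool's +x face.

A is a spool. B is a staircase. The staircase is on the floor beside the spool on its +x side. The gap between the staircase and the spool is 180 mm.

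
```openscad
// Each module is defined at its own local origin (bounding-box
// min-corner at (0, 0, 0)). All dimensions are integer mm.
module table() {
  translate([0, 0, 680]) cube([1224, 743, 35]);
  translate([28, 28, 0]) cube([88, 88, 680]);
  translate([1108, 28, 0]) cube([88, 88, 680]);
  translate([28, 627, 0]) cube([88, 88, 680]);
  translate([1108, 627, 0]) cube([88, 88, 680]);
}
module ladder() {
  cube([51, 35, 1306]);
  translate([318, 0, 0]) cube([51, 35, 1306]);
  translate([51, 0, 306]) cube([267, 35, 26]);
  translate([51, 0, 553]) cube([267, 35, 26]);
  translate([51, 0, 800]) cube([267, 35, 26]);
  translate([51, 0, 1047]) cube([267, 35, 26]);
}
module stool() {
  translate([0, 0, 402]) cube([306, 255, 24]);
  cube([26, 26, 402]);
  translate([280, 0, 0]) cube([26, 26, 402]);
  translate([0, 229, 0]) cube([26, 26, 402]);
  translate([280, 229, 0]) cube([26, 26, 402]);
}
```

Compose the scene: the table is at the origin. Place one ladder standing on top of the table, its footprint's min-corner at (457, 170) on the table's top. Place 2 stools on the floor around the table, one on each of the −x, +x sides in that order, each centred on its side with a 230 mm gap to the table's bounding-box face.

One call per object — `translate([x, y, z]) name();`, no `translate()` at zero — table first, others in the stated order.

table();
translate([457, 170, 715]) ladder();
translate([-536, 244, 0]) stool();
translate([1454, 244, 0]) stool();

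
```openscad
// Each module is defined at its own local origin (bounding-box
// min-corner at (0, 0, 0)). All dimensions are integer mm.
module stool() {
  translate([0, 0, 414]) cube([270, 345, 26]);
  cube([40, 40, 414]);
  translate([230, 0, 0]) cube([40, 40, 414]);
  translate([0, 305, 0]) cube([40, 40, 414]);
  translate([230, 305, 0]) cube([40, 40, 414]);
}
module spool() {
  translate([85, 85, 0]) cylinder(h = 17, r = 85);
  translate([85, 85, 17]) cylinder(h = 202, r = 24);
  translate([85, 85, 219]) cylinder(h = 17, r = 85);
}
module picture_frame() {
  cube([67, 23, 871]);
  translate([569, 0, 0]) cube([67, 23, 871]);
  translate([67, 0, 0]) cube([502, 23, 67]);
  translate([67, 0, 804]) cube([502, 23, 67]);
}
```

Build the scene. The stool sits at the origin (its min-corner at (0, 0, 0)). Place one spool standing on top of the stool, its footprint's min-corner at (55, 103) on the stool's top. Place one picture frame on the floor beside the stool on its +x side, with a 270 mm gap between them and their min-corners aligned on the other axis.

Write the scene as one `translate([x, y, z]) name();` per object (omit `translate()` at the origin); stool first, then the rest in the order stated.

stool();
translate([55, 103, 440]) spool();
translate([540, 0, 0]) picture_frame();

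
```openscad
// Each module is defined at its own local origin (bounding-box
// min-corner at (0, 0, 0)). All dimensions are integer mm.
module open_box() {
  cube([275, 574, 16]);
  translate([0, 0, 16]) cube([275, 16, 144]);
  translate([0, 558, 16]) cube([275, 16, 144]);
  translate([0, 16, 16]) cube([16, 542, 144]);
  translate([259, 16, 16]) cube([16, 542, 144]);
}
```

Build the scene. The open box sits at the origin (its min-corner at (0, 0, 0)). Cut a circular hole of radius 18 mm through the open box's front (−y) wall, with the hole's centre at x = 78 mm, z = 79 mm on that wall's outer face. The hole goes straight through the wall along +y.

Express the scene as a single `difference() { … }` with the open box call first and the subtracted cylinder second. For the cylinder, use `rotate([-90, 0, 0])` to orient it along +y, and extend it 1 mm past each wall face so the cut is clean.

difference() {
  open_box();
  translate([78, -1, 79]) rotate([-90, 0, 0]) cylinder(h = 18, r = 18);
}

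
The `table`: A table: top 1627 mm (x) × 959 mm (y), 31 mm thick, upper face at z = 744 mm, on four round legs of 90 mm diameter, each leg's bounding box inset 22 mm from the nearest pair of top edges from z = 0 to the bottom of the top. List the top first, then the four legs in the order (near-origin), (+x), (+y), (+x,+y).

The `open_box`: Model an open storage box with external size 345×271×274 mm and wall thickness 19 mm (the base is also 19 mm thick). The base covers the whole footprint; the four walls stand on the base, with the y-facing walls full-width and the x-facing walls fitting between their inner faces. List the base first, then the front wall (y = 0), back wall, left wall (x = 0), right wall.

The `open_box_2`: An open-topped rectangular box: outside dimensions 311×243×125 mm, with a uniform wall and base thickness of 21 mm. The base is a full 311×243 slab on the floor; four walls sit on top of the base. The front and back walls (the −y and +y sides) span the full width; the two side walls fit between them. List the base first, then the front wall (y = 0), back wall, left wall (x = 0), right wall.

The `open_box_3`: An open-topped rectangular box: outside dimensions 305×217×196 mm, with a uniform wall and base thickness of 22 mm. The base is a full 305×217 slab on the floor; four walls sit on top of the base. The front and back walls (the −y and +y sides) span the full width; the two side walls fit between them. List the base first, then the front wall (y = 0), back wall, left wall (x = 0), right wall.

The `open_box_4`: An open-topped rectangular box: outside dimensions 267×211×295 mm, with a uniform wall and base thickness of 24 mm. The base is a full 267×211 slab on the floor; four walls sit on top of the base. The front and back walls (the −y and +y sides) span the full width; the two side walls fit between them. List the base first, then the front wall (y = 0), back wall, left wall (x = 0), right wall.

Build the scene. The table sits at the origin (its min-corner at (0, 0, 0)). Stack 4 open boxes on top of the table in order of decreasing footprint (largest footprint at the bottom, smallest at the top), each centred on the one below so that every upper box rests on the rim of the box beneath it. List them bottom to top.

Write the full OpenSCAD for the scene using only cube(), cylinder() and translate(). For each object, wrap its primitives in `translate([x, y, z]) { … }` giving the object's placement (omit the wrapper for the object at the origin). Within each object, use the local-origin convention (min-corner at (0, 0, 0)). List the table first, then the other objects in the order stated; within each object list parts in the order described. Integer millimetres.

translate([0, 0, 713]) cube([1627, 959, 31]);
translate([67, 67, 0]) cylinder(h = 713, r = 45);
translate([1560, 67, 0]) cylinder(h = 713, r = 45);
translate([67, 892, 0]) cylinder(h = 713, r = 45);
translate([1560, 892, 0]) cylinder(h = 713, r = 45);
translate([641, 344, 744]) {
  cube([345, 271, 19]);
  translate([0, 0, 19]) cube([345, 19, 255]);
  translate([0, 252, 19]) cube([345, 19, 255]);
  translate([0, 19, 19]) cube([19, 233, 255]);
  translate([326, 19, 19]) cube([19, 233, 255]);
}
translate([658, 358, 1018]) {
  cube([311, 243, 21]);
  translate([0, 0, 21]) cube([311, 21, 104]);
  translate([0, 222, 21]) cube([311, 21, 104]);
  translate([0, 21, 21]) cube([21, 201, 104]);
  translate([290, 21, 21]) cube([21, 201, 104]);
}
translate([661, 371, 1143]) {
  cube([305, 217, 22]);
  translate([0, 0, 22]) cube([305, 22, 174]);
  translate([0, 195, 22]) cube([305, 22, 174]);
  translate([0, 22, 22]) cube([22, 173, 174]);
  translate([283, 22, 22]) cube([22, 173, 174]);
}
translate([680, 374, 1339]) {
  cube([267, 211, 24]);
  translate([0, 0, 24]) cube([267, 24, 271]);
  translate([0, 187, 24]) cube([267, 24, 271]);
  translate([0, 24, 24]) cube([24, 163, 271]);
  translate([243, 24, 24]) cube([24, 163, 271]);
}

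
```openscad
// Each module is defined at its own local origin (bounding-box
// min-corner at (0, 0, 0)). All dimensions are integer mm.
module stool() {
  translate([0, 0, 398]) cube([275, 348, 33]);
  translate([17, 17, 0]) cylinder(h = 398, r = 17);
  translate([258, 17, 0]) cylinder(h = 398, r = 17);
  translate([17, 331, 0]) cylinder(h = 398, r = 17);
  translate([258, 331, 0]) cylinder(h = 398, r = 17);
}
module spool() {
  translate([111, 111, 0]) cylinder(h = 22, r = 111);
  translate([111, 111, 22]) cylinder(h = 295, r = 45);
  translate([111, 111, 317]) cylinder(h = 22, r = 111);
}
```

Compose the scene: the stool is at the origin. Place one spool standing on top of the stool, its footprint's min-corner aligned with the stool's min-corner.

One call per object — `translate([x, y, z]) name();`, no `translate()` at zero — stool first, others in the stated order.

stool();
translate([0, 0, 431]) spool();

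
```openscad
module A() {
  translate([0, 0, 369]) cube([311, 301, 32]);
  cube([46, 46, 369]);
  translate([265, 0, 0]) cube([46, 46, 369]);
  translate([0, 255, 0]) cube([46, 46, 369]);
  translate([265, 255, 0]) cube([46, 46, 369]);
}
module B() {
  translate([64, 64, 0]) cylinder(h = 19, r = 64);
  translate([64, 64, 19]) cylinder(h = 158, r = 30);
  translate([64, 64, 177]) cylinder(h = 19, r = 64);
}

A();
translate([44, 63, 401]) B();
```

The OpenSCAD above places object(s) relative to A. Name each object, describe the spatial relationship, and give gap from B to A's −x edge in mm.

A is a stool. B is a spool. The spool is on top of the stool. The gap from the spool to the stool's −x edge is 44 mm.

The spool's min-x is at 44; the stool's min-x is 0; gap = 44 mm.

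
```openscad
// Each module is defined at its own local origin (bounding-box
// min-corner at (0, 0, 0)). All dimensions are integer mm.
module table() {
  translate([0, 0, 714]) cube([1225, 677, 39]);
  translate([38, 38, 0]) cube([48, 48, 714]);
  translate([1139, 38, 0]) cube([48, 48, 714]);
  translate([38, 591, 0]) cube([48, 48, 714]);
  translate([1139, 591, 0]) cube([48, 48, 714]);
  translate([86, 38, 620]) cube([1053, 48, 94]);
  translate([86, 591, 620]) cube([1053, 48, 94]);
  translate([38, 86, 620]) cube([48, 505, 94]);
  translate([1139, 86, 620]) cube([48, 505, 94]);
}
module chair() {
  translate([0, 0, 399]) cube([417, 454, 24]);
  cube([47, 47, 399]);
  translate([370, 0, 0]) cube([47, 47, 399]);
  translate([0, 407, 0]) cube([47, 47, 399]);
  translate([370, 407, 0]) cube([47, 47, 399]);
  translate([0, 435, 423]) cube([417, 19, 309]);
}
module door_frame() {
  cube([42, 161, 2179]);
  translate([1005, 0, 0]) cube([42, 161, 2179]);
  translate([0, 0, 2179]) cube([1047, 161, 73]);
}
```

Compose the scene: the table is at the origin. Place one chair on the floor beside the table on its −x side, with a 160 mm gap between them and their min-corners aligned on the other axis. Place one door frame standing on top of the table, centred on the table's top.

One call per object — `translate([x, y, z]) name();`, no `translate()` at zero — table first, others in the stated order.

table();
translate([-577, 0, 0]) chair();
translate([89, 258, 753]) door_frame();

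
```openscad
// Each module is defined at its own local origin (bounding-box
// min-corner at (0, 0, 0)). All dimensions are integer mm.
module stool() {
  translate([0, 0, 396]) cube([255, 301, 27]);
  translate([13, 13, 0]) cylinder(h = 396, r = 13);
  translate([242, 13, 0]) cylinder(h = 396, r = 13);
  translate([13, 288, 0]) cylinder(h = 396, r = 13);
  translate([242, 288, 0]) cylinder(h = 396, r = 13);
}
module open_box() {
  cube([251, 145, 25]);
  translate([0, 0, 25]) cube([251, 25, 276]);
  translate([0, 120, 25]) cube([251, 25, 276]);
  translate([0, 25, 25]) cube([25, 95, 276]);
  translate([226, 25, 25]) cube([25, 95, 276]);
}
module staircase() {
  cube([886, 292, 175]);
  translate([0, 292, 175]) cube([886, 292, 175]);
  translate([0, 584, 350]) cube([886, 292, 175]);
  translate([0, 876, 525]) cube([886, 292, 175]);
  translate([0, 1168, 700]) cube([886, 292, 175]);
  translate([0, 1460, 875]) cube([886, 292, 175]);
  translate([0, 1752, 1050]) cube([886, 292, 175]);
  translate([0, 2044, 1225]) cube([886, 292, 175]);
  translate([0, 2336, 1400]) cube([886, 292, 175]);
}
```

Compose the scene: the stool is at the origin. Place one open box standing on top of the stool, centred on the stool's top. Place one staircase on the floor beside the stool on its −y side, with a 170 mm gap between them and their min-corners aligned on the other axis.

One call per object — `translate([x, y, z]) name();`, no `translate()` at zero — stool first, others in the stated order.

stool();
translate([2, 78, 423]) open_box();
translate([0, -2798, 0]) staircase();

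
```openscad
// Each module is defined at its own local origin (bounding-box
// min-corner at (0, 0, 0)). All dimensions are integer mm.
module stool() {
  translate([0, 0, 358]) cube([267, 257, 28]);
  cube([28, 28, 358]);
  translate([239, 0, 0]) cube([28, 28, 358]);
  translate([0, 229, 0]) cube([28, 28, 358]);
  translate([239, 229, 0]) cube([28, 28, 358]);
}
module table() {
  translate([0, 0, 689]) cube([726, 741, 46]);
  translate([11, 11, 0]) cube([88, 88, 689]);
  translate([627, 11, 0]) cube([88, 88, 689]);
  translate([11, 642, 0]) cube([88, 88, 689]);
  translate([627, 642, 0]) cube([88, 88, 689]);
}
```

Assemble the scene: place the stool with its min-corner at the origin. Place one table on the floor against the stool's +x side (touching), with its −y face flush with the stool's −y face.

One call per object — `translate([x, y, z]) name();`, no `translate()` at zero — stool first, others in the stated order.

stool();
translate([267, 0, 0]) table();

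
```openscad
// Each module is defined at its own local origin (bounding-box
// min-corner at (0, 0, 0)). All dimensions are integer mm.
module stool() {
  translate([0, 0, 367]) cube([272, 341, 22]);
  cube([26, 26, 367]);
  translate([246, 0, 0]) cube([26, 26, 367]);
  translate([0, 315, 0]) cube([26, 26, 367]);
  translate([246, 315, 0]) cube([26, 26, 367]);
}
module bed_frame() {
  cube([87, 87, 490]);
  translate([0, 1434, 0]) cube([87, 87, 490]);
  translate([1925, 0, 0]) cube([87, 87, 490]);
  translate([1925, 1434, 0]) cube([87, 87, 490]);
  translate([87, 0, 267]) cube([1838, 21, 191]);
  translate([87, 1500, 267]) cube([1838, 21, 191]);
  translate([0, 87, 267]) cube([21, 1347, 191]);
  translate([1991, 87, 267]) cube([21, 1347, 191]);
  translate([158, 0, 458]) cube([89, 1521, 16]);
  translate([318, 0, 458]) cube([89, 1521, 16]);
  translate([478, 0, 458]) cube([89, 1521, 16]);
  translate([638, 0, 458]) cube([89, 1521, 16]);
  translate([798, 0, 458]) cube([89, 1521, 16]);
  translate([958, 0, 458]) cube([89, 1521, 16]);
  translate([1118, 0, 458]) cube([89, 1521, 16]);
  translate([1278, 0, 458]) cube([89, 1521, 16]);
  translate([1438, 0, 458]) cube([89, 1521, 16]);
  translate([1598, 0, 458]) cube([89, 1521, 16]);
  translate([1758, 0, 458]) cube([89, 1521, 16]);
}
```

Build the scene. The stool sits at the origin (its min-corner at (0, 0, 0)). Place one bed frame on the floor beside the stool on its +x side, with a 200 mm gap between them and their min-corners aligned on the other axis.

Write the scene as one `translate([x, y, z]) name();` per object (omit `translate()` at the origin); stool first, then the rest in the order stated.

stool();
translate([472, 0, 0]) bed_frame();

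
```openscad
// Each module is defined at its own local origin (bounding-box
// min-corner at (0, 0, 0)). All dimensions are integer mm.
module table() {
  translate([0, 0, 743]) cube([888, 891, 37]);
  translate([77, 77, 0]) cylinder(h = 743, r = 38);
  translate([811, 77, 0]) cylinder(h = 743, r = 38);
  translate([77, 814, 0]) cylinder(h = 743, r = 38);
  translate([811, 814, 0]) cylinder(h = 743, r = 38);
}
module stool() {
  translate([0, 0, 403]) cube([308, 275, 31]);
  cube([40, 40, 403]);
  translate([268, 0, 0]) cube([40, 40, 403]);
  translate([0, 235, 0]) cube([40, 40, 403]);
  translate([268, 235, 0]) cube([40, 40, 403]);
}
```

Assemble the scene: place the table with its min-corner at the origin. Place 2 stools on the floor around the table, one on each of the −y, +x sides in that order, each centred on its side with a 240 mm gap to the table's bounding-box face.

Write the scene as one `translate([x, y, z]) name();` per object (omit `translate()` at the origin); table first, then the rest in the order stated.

table();
translate([290, -515, 0]) stool();
translate([1128, 308, 0]) stool();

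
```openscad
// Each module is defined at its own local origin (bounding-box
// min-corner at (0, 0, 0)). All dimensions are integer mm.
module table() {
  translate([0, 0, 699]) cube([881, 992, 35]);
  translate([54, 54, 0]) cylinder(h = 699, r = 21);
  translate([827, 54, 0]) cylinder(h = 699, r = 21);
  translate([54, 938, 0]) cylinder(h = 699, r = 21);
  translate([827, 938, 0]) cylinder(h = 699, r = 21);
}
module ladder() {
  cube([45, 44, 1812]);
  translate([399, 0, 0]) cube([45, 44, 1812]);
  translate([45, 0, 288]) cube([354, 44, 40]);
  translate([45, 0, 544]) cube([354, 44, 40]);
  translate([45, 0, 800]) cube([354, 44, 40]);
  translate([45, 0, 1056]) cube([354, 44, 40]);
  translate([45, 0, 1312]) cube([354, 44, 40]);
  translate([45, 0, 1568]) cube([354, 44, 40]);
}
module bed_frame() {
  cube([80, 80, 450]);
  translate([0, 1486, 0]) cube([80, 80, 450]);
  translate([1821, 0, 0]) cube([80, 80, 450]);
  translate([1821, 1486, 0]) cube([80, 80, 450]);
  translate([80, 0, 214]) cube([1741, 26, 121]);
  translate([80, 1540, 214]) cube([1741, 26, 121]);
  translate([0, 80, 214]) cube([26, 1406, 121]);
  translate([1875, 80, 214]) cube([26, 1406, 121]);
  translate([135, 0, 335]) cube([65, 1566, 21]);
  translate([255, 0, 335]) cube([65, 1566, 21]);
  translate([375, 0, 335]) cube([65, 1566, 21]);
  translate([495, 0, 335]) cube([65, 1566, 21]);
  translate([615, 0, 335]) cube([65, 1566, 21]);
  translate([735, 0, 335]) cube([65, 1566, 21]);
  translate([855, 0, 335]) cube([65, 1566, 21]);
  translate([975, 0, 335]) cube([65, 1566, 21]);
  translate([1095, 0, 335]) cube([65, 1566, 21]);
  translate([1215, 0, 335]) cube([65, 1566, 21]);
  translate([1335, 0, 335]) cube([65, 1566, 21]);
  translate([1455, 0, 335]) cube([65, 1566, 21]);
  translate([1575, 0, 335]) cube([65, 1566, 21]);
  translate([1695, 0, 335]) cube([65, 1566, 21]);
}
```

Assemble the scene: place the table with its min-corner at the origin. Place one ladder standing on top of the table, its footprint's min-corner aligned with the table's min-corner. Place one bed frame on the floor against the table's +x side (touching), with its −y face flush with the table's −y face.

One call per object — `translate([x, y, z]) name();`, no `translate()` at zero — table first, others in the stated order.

table();
translate([0, 0, 734]) ladder();
translate([881, 0, 0]) bed_frame();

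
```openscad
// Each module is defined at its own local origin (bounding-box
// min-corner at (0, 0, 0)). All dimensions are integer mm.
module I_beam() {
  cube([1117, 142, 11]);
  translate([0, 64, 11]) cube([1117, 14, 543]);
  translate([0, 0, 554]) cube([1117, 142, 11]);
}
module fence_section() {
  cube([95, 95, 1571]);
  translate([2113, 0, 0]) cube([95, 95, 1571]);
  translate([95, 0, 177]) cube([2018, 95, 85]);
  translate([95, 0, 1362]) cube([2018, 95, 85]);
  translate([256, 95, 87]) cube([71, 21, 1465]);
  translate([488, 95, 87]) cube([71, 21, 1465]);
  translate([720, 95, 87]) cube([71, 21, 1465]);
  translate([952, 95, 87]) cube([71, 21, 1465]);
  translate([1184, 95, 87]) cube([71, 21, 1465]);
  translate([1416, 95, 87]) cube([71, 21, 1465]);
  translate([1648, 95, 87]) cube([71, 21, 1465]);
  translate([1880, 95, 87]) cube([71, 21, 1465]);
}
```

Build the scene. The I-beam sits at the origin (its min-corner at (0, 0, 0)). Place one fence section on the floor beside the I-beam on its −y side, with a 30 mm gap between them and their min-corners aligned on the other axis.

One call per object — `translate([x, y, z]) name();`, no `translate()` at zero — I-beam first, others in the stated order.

I_beam();
translate([0, -146, 0]) fence_section();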